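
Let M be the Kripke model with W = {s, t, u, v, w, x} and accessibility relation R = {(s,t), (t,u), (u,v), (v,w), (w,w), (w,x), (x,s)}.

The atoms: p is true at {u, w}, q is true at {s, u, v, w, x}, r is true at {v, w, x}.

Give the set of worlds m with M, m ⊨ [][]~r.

{s, x}

s: successors {t}; []~r there: t:T. ✓
t: successors {u}; []~r there: u:F. ✗
u: successors {v}; []~r there: v:F. ✗
v: successors {w}; []~r there: w:F. ✗
w: successors {w, x}; []~r there: w:F, x:T. ✗
x: successors {s}; []~r there: s:T. ✓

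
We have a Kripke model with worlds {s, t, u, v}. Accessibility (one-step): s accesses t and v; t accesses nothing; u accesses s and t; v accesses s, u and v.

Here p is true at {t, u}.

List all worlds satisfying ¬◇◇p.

{t}

s: ◇◇p is T. ✗
t: ◇◇p is F. ✓
u: ◇◇p is T. ✗
v: ◇◇p is T. ✗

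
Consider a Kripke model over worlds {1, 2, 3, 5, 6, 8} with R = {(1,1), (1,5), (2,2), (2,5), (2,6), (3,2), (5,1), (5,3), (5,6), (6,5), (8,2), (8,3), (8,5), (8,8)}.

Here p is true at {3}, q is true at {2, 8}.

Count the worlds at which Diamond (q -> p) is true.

1: successors {1, 5}; q -> p there: 1:T, 5:T. ✓
2: successors {2, 5, 6}; q -> p there: 2:F, 5:T, 6:T. ✓
3: successors {2}; q -> p there: 2:F. ✗
5: successors {1, 3, 6}; q -> p there: 1:T, 3:T, 6:T. ✓
6: successors {5}; q -> p there: 5:T. ✓
8: successors {2, 3, 5, 8}; q -> p there: 2:F, 3:T, 5:T, 8:F. ✓
Satisfying worlds: {1, 2, 5, 6, 8}.

5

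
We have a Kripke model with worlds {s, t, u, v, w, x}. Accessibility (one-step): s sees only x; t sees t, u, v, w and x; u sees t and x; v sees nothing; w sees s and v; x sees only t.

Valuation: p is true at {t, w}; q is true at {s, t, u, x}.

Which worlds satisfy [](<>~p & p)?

{v, x}

s: successors {x}; <>~p & p there: x:F. ✗
t: successors {t, u, v, w, x}; <>~p & p there: t:T, u:F, v:F, w:T, x:F. ✗
u: successors {t, x}; <>~p & p there: t:T, x:F. ✗
v: no successors, so [](<>~p & p) holds vacuously. ✓
w: successors {s, v}; <>~p & p there: s:F, v:F. ✗
x: successors {t}; <>~p & p there: t:T. ✓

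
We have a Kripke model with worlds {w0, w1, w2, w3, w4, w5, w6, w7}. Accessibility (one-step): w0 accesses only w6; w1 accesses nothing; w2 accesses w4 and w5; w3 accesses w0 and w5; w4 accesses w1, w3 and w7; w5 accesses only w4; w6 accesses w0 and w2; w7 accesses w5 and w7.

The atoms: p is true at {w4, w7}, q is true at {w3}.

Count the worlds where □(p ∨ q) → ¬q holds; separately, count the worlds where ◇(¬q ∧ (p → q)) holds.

For □(p ∨ q) → ¬q:
w0: □(p ∨ q) is F, ¬q is T. ✓
w1: □(p ∨ q) is T, ¬q is T. ✓
w2: □(p ∨ q) is F, ¬q is T. ✓
w3: □(p ∨ q) is F, ¬q is F. ✓
w4: □(p ∨ q) is F, ¬q is T. ✓
w5: □(p ∨ q) is T, ¬q is T. ✓
w6: □(p ∨ q) is F, ¬q is T. ✓
w7: □(p ∨ q) is F, ¬q is T. ✓
— 8 worlds.
For ◇(¬q ∧ (p → q)):
w0: successors {w6}; ¬q ∧ (p → q) there: w6:T. ✓
w1: no successors, so ◇(¬q ∧ (p → q)) fails. ✗
w2: successors {w4, w5}; ¬q ∧ (p → q) there: w4:F, w5:T. ✓
w3: successors {w0, w5}; ¬q ∧ (p → q) there: w0:T, w5:T. ✓
w4: successors {w1, w3, w7}; ¬q ∧ (p → q) there: w1:T, w3:F, w7:F. ✓
w5: successors {w4}; ¬q ∧ (p → q) there: w4:F. ✗
w6: successors {w0, w2}; ¬q ∧ (p → q) there: w0:T, w2:T. ✓
w7: successors {w5, w7}; ¬q ∧ (p → q) there: w5:T, w7:F. ✓
— 6 worlds.

8 and 6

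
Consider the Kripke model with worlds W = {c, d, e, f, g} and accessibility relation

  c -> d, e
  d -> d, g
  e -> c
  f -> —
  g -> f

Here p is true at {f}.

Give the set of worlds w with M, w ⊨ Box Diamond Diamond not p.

c: successors {d, e}; Diamond Diamond not p there: d:T, e:T. ✓
d: successors {d, g}; Diamond Diamond not p there: d:T, g:F. ✗
e: successors {c}; Diamond Diamond not p there: c:T. ✓
f: no successors, so Box Diamond Diamond not p holds vacuously. ✓
g: successors {f}; Diamond Diamond not p there: f:F. ✗

{c, e, f}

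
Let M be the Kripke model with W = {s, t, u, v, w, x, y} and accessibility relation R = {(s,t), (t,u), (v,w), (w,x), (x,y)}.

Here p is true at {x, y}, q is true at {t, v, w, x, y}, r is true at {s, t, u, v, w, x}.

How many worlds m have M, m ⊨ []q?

6

s: successors {t}; q there: t:T. ✓
t: successors {u}; q there: u:F. ✗
u: no successors, so []q holds vacuously. ✓
v: successors {w}; q there: w:T. ✓
w: successors {x}; q there: x:T. ✓
x: successors {y}; q there: y:T. ✓
y: no successors, so []q holds vacuously. ✓
Satisfying worlds: {s, u, v, w, x, y}.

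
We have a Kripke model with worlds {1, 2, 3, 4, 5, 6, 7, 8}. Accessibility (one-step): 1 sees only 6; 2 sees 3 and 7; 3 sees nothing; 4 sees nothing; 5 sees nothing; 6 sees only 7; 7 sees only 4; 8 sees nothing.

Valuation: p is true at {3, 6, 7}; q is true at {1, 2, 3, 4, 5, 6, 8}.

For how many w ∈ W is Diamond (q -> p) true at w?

1: successors {6}; q -> p there: 6:T. ✓
2: successors {3, 7}; q -> p there: 3:T, 7:T. ✓
3: no successors, so Diamond (q -> p) fails. ✗
4: no successors, so Diamond (q -> p) fails. ✗
5: no successors, so Diamond (q -> p) fails. ✗
6: successors {7}; q -> p there: 7:T. ✓
7: successors {4}; q -> p there: 4:F. ✗
8: no successors, so Diamond (q -> p) fails. ✗
Satisfying worlds: {1, 2, 6}.

3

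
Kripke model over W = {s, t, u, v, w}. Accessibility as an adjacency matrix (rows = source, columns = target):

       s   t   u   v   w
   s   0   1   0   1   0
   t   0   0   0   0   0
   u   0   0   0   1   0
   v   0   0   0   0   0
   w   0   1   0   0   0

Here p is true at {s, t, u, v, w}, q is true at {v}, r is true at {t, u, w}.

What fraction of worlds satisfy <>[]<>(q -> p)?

3/5

s: successors {t, v}; []<>(q -> p) there: t:T, v:T. ✓
t: no successors, so <>[]<>(q -> p) fails. ✗
u: successors {v}; []<>(q -> p) there: v:T. ✓
v: no successors, so <>[]<>(q -> p) fails. ✗
w: successors {t}; []<>(q -> p) there: t:T. ✓
That's 3 of 5 worlds, so 3/5.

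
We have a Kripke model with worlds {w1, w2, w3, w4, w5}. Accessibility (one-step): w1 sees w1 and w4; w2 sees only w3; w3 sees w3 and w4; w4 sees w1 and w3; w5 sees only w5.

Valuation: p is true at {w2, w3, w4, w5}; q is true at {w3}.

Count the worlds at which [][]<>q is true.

w1: successors {w1, w4}; []<>q there: w1:F, w4:F. ✗
w2: successors {w3}; []<>q there: w3:T. ✓
w3: successors {w3, w4}; []<>q there: w3:T, w4:F. ✗
w4: successors {w1, w3}; []<>q there: w1:F, w3:T. ✗
w5: successors {w5}; []<>q there: w5:F. ✗
Satisfying worlds: {w2}.

1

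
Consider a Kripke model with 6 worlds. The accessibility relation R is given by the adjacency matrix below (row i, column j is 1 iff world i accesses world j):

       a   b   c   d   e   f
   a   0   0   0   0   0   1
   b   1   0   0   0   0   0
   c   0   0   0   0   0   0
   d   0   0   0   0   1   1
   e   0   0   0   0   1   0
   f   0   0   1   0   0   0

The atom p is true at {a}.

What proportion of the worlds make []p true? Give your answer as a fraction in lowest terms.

a: successors {f}; p there: f:F. ✗
b: successors {a}; p there: a:T. ✓
c: no successors, so []p holds vacuously. ✓
d: successors {e, f}; p there: e:F, f:F. ✗
e: successors {e}; p there: e:F. ✗
f: successors {c}; p there: c:F. ✗
That's 2 of 6 worlds, so 2/6 = 1/3.

1/3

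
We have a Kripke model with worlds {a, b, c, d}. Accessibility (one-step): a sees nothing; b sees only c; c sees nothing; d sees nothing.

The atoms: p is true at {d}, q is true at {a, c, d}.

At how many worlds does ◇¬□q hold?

a: no successors, so ◇¬□q fails. ✗
b: successors {c}; ¬□q there: c:F. ✗
c: no successors, so ◇¬□q fails. ✗
d: no successors, so ◇¬□q fails. ✗
Satisfying worlds: ∅.

0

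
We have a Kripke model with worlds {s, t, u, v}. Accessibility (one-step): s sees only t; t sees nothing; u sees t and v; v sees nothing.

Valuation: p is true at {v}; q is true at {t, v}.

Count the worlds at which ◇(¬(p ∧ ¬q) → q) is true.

2

s: successors {t}; ¬(p ∧ ¬q) → q there: t:T. ✓
t: no successors, so ◇(¬(p ∧ ¬q) → q) fails. ✗
u: successors {t, v}; ¬(p ∧ ¬q) → q there: t:T, v:T. ✓
v: no successors, so ◇(¬(p ∧ ¬q) → q) fails. ✗
Satisfying worlds: {s, u}.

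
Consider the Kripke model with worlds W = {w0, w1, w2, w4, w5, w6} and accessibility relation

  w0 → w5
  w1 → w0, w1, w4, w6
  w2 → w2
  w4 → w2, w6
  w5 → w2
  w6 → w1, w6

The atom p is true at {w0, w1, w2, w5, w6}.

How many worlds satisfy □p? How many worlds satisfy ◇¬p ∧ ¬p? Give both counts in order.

For □p:
w0: successors {w5}; p there: w5:T. ✓
w1: successors {w0, w1, w4, w6}; p there: w0:T, w1:T, w4:F, w6:T. ✗
w2: successors {w2}; p there: w2:T. ✓
w4: successors {w2, w6}; p there: w2:T, w6:T. ✓
w5: successors {w2}; p there: w2:T. ✓
w6: successors {w1, w6}; p there: w1:T, w6:T. ✓
— 5 worlds.
For ◇¬p ∧ ¬p:
w0: ◇¬p is F, ¬p is F. ✗
w1: ◇¬p is T, ¬p is F. ✗
w2: ◇¬p is F, ¬p is F. ✗
w4: ◇¬p is F, ¬p is T. ✗
w5: ◇¬p is F, ¬p is F. ✗
w6: ◇¬p is F, ¬p is F. ✗
— 0 worlds.

5 and 0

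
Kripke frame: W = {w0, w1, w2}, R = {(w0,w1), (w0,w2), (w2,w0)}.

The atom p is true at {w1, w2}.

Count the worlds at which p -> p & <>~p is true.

w0: p is F, p & <>~p is F. ✓
w1: p is T, p & <>~p is F. ✗
w2: p is T, p & <>~p is T. ✓
Satisfying worlds: {w0, w2}.

2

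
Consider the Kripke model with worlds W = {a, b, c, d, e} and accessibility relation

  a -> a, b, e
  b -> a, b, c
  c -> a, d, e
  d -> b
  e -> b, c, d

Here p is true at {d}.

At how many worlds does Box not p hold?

a: successors {a, b, e}; not p there: a:T, b:T, e:T. ✓
b: successors {a, b, c}; not p there: a:T, b:T, c:T. ✓
c: successors {a, d, e}; not p there: a:T, d:F, e:T. ✗
d: successors {b}; not p there: b:T. ✓
e: successors {b, c, d}; not p there: b:T, c:T, d:F. ✗
Satisfying worlds: {a, b, d}.

3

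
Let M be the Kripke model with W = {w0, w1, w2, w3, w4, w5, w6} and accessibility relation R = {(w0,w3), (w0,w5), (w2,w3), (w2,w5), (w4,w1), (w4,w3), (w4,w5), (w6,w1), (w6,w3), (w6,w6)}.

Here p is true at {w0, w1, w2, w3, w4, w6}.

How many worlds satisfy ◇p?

4

w0: successors {w3, w5}; p there: w3:T, w5:F. ✓
w1: no successors, so ◇p fails. ✗
w2: successors {w3, w5}; p there: w3:T, w5:F. ✓
w3: no successors, so ◇p fails. ✗
w4: successors {w1, w3, w5}; p there: w1:T, w3:T, w5:F. ✓
w5: no successors, so ◇p fails. ✗
w6: successors {w1, w3, w6}; p there: w1:T, w3:T, w6:T. ✓
Satisfying worlds: {w0, w2, w4, w6}.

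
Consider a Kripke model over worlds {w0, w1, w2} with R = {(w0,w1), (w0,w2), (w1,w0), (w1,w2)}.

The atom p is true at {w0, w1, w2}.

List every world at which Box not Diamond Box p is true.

w0: successors {w1, w2}; not Diamond Box p there: w1:F, w2:T. ✗
w1: successors {w0, w2}; not Diamond Box p there: w0:F, w2:T. ✗
w2: no successors, so Box not Diamond Box p holds vacuously. ✓

{w2}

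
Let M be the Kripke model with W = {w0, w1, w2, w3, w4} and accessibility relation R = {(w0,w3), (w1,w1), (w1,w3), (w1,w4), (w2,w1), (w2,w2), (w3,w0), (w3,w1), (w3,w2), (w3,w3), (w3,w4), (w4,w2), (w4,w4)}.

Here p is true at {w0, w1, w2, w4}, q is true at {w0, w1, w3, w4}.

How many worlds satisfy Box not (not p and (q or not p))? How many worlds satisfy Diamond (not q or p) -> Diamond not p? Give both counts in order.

For Box not (not p and (q or not p)):
w0: successors {w3}; not (not p and (q or not p)) there: w3:F. ✗
w1: successors {w1, w3, w4}; not (not p and (q or not p)) there: w1:T, w3:F, w4:T. ✗
w2: successors {w1, w2}; not (not p and (q or not p)) there: w1:T, w2:T. ✓
w3: successors {w0, w1, w2, w3, w4}; not (not p and (q or not p)) there: w0:T, w1:T, w2:T, w3:F, w4:T. ✗
w4: successors {w2, w4}; not (not p and (q or not p)) there: w2:T, w4:T. ✓
— 2 worlds.
For Diamond (not q or p) -> Diamond not p:
w0: Diamond (not q or p) is F, Diamond not p is T. ✓
w1: Diamond (not q or p) is T, Diamond not p is T. ✓
w2: Diamond (not q or p) is T, Diamond not p is F. ✗
w3: Diamond (not q or p) is T, Diamond not p is T. ✓
w4: Diamond (not q or p) is T, Diamond not p is F. ✗
— 3 worlds.

2 and 3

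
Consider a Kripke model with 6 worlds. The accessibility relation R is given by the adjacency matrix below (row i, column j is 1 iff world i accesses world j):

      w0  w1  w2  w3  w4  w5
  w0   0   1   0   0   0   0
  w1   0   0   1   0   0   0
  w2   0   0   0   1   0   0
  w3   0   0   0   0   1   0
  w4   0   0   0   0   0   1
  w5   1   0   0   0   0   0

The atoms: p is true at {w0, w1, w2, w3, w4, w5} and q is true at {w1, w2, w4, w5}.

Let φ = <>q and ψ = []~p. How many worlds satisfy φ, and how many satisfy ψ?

4 and 0

For <>q:
w0: successors {w1}; q there: w1:T. ✓
w1: successors {w2}; q there: w2:T. ✓
w2: successors {w3}; q there: w3:F. ✗
w3: successors {w4}; q there: w4:T. ✓
w4: successors {w5}; q there: w5:T. ✓
w5: successors {w0}; q there: w0:F. ✗
— 4 worlds.
For []~p:
w0: successors {w1}; ~p there: w1:F. ✗
w1: successors {w2}; ~p there: w2:F. ✗
w2: successors {w3}; ~p there: w3:F. ✗
w3: successors {w4}; ~p there: w4:F. ✗
w4: successors {w5}; ~p there: w5:F. ✗
w5: successors {w0}; ~p there: w0:F. ✗
— 0 worlds.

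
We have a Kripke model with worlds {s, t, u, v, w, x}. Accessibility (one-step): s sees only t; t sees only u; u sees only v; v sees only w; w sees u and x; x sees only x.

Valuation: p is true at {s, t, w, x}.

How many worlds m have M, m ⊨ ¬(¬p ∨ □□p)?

3

s: ¬p ∨ □□p is F. ✓
t: ¬p ∨ □□p is F. ✓
u: ¬p ∨ □□p is T. ✗
v: ¬p ∨ □□p is T. ✗
w: ¬p ∨ □□p is F. ✓
x: ¬p ∨ □□p is T. ✗
Satisfying worlds: {s, t, w}.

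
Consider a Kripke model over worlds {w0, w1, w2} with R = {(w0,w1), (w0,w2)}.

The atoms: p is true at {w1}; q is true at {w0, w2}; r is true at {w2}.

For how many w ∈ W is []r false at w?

w0: successors {w1, w2}; r there: w1:F, w2:T. ✗
w1: no successors, so []r holds vacuously. ✓
w2: no successors, so []r holds vacuously. ✓
Satisfying worlds: {w1, w2}.
So []r fails at the other 1 world.

1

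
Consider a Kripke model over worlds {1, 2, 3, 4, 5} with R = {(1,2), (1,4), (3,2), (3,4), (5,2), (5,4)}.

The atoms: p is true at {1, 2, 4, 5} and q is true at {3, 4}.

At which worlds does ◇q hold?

{1, 3, 5}

1: successors {2, 4}; q there: 2:F, 4:T. ✓
2: no successors, so ◇q fails. ✗
3: successors {2, 4}; q there: 2:F, 4:T. ✓
4: no successors, so ◇q fails. ✗
5: successors {2, 4}; q there: 2:F, 4:T. ✓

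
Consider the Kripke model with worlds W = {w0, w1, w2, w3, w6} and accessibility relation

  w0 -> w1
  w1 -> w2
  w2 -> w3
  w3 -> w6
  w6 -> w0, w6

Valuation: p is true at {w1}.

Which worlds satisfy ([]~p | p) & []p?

w0: []~p | p is F, []p is T. ✗
w1: []~p | p is T, []p is F. ✗
w2: []~p | p is T, []p is F. ✗
w3: []~p | p is T, []p is F. ✗
w6: []~p | p is T, []p is F. ✗

∅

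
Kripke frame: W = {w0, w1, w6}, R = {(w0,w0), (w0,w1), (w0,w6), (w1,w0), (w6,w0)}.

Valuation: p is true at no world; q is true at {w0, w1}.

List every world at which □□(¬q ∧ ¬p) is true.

∅

w0: successors {w0, w1, w6}; □(¬q ∧ ¬p) there: w0:F, w1:F, w6:F. ✗
w1: successors {w0}; □(¬q ∧ ¬p) there: w0:F. ✗
w6: successors {w0}; □(¬q ∧ ¬p) there: w0:F. ✗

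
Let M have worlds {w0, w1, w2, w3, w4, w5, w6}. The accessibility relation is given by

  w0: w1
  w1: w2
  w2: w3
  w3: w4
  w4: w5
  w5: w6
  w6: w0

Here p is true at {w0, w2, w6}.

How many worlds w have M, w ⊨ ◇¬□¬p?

w0: successors {w1}; ¬□¬p there: w1:T. ✓
w1: successors {w2}; ¬□¬p there: w2:F. ✗
w2: successors {w3}; ¬□¬p there: w3:F. ✗
w3: successors {w4}; ¬□¬p there: w4:F. ✗
w4: successors {w5}; ¬□¬p there: w5:T. ✓
w5: successors {w6}; ¬□¬p there: w6:T. ✓
w6: successors {w0}; ¬□¬p there: w0:F. ✗
Satisfying worlds: {w0, w4, w5}.

3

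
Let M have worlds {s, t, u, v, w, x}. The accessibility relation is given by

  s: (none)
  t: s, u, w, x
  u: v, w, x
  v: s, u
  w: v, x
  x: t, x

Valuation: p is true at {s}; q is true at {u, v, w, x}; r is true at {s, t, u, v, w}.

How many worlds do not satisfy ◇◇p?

s: no successors, so ◇◇p fails. ✗
t: successors {s, u, w, x}; ◇p there: s:F, u:F, w:F, x:F. ✗
u: successors {v, w, x}; ◇p there: v:T, w:F, x:F. ✓
v: successors {s, u}; ◇p there: s:F, u:F. ✗
w: successors {v, x}; ◇p there: v:T, x:F. ✓
x: successors {t, x}; ◇p there: t:T, x:F. ✓
Satisfying worlds: {u, w, x}.
So ◇◇p fails at the other 3 worlds.

3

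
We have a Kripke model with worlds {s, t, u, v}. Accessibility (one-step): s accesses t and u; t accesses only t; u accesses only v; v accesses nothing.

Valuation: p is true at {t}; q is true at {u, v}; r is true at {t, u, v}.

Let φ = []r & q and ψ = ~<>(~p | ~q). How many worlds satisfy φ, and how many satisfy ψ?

For []r & q:
s: []r is T, q is F. ✗
t: []r is T, q is F. ✗
u: []r is T, q is T. ✓
v: []r is T, q is T. ✓
— 2 worlds.
For ~<>(~p | ~q):
s: <>(~p | ~q) is T. ✗
t: <>(~p | ~q) is T. ✗
u: <>(~p | ~q) is T. ✗
v: <>(~p | ~q) is F. ✓
— 1 world.

2 and 1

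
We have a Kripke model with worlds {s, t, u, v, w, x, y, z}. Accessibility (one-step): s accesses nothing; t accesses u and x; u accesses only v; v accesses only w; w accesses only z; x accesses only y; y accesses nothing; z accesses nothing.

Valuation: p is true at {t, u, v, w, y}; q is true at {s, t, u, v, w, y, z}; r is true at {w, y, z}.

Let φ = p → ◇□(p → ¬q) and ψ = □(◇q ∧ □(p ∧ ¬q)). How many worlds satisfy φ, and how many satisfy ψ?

For p → ◇□(p → ¬q):
s: p is F, ◇□(p → ¬q) is F. ✓
t: p is T, ◇□(p → ¬q) is F. ✗
u: p is T, ◇□(p → ¬q) is F. ✗
v: p is T, ◇□(p → ¬q) is T. ✓
w: p is T, ◇□(p → ¬q) is T. ✓
x: p is F, ◇□(p → ¬q) is T. ✓
y: p is T, ◇□(p → ¬q) is F. ✗
z: p is F, ◇□(p → ¬q) is F. ✓
— 5 worlds.
For □(◇q ∧ □(p ∧ ¬q)):
s: no successors, so □(◇q ∧ □(p ∧ ¬q)) holds vacuously. ✓
t: successors {u, x}; ◇q ∧ □(p ∧ ¬q) there: u:F, x:F. ✗
u: successors {v}; ◇q ∧ □(p ∧ ¬q) there: v:F. ✗
v: successors {w}; ◇q ∧ □(p ∧ ¬q) there: w:F. ✗
w: successors {z}; ◇q ∧ □(p ∧ ¬q) there: z:F. ✗
x: successors {y}; ◇q ∧ □(p ∧ ¬q) there: y:F. ✗
y: no successors, so □(◇q ∧ □(p ∧ ¬q)) holds vacuously. ✓
z: no successors, so □(◇q ∧ □(p ∧ ¬q)) holds vacuously. ✓
— 3 worlds.

5 and 3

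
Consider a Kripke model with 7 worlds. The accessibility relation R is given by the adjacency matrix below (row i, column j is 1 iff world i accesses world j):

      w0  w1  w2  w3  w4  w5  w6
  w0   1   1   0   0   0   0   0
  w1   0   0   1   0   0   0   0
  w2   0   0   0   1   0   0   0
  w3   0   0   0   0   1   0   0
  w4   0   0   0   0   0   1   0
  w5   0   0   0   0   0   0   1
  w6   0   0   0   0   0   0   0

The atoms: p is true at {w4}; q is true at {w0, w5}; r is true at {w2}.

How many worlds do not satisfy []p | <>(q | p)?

3

w0: []p is F, <>(q | p) is T. ✓
w1: []p is F, <>(q | p) is F. ✗
w2: []p is F, <>(q | p) is F. ✗
w3: []p is T, <>(q | p) is T. ✓
w4: []p is F, <>(q | p) is T. ✓
w5: []p is F, <>(q | p) is F. ✗
w6: []p is T, <>(q | p) is F. ✓
Satisfying worlds: {w0, w3, w4, w6}.
So []p | <>(q | p) fails at the other 3 worlds.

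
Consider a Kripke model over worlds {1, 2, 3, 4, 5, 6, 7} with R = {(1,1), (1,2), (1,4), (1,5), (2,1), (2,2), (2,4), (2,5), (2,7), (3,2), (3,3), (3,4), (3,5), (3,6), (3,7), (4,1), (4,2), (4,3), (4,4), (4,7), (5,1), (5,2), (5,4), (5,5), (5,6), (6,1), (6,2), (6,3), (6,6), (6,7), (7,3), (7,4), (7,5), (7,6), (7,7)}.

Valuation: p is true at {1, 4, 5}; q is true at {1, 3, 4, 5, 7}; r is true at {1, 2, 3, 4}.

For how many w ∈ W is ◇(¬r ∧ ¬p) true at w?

1: successors {1, 2, 4, 5}; ¬r ∧ ¬p there: 1:F, 2:F, 4:F, 5:F. ✗
2: successors {1, 2, 4, 5, 7}; ¬r ∧ ¬p there: 1:F, 2:F, 4:F, 5:F, 7:T. ✓
3: successors {2, 3, 4, 5, 6, 7}; ¬r ∧ ¬p there: 2:F, 3:F, 4:F, 5:F, 6:T, 7:T. ✓
4: successors {1, 2, 3, 4, 7}; ¬r ∧ ¬p there: 1:F, 2:F, 3:F, 4:F, 7:T. ✓
5: successors {1, 2, 4, 5, 6}; ¬r ∧ ¬p there: 1:F, 2:F, 4:F, 5:F, 6:T. ✓
6: successors {1, 2, 3, 6, 7}; ¬r ∧ ¬p there: 1:F, 2:F, 3:F, 6:T, 7:T. ✓
7: successors {3, 4, 5, 6, 7}; ¬r ∧ ¬p there: 3:F, 4:F, 5:F, 6:T, 7:T. ✓
Satisfying worlds: {2, 3, 4, 5, 6, 7}.

6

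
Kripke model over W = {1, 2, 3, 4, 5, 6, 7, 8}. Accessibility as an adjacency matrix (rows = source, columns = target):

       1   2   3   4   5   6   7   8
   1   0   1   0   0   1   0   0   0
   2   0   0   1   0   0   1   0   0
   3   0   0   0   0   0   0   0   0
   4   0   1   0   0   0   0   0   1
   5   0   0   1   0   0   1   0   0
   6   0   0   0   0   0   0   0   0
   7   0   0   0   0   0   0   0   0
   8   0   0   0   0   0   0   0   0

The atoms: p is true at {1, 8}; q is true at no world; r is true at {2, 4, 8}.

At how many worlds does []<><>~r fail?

1: successors {2, 5}; <><>~r there: 2:F, 5:F. ✗
2: successors {3, 6}; <><>~r there: 3:F, 6:F. ✗
3: no successors, so []<><>~r holds vacuously. ✓
4: successors {2, 8}; <><>~r there: 2:F, 8:F. ✗
5: successors {3, 6}; <><>~r there: 3:F, 6:F. ✗
6: no successors, so []<><>~r holds vacuously. ✓
7: no successors, so []<><>~r holds vacuously. ✓
8: no successors, so []<><>~r holds vacuously. ✓
Satisfying worlds: {3, 6, 7, 8}.
So []<><>~r fails at the other 4 worlds.

4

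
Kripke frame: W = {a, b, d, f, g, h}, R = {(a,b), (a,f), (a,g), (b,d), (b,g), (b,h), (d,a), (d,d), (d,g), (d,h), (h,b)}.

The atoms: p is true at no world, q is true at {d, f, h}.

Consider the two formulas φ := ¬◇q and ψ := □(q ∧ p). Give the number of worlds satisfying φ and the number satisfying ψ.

3 and 2

For ¬◇q:
a: ◇q is T. ✗
b: ◇q is T. ✗
d: ◇q is T. ✗
f: ◇q is F. ✓
g: ◇q is F. ✓
h: ◇q is F. ✓
— 3 worlds.
For □(q ∧ p):
a: successors {b, f, g}; q ∧ p there: b:F, f:F, g:F. ✗
b: successors {d, g, h}; q ∧ p there: d:F, g:F, h:F. ✗
d: successors {a, d, g, h}; q ∧ p there: a:F, d:F, g:F, h:F. ✗
f: no successors, so □(q ∧ p) holds vacuously. ✓
g: no successors, so □(q ∧ p) holds vacuously. ✓
h: successors {b}; q ∧ p there: b:F. ✗
— 2 worlds.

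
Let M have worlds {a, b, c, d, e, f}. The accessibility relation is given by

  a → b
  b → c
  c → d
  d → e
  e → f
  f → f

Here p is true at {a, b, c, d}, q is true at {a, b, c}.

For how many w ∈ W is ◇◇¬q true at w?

a: successors {b}; ◇¬q there: b:F. ✗
b: successors {c}; ◇¬q there: c:T. ✓
c: successors {d}; ◇¬q there: d:T. ✓
d: successors {e}; ◇¬q there: e:T. ✓
e: successors {f}; ◇¬q there: f:T. ✓
f: successors {f}; ◇¬q there: f:T. ✓
Satisfying worlds: {b, c, d, e, f}.

5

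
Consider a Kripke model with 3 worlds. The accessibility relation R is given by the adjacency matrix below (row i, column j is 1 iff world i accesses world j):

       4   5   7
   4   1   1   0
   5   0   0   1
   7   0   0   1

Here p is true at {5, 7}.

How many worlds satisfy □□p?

4: successors {4, 5}; □p there: 4:F, 5:T. ✗
5: successors {7}; □p there: 7:T. ✓
7: successors {7}; □p there: 7:T. ✓
Satisfying worlds: {5, 7}.

2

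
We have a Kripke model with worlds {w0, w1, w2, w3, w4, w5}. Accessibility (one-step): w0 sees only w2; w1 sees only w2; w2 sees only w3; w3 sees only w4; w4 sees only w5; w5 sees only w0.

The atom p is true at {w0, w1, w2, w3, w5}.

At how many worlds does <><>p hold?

5

w0: successors {w2}; <>p there: w2:T. ✓
w1: successors {w2}; <>p there: w2:T. ✓
w2: successors {w3}; <>p there: w3:F. ✗
w3: successors {w4}; <>p there: w4:T. ✓
w4: successors {w5}; <>p there: w5:T. ✓
w5: successors {w0}; <>p there: w0:T. ✓
Satisfying worlds: {w0, w1, w3, w4, w5}.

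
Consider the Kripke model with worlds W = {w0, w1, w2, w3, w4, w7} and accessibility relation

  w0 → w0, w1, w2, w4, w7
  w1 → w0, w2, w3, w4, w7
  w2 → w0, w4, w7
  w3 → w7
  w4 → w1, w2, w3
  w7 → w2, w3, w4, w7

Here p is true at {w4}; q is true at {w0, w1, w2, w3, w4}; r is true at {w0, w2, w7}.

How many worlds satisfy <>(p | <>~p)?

6

w0: successors {w0, w1, w2, w4, w7}; p | <>~p there: w0:T, w1:T, w2:T, w4:T, w7:T. ✓
w1: successors {w0, w2, w3, w4, w7}; p | <>~p there: w0:T, w2:T, w3:T, w4:T, w7:T. ✓
w2: successors {w0, w4, w7}; p | <>~p there: w0:T, w4:T, w7:T. ✓
w3: successors {w7}; p | <>~p there: w7:T. ✓
w4: successors {w1, w2, w3}; p | <>~p there: w1:T, w2:T, w3:T. ✓
w7: successors {w2, w3, w4, w7}; p | <>~p there: w2:T, w3:T, w4:T, w7:T. ✓
Satisfying worlds: {w0, w1, w2, w3, w4, w7}.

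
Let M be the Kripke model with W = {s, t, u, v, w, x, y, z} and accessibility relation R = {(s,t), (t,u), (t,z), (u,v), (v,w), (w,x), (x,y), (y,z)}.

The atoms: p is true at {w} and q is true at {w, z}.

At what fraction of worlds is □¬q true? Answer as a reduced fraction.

s: successors {t}; ¬q there: t:T. ✓
t: successors {u, z}; ¬q there: u:T, z:F. ✗
u: successors {v}; ¬q there: v:T. ✓
v: successors {w}; ¬q there: w:F. ✗
w: successors {x}; ¬q there: x:T. ✓
x: successors {y}; ¬q there: y:T. ✓
y: successors {z}; ¬q there: z:F. ✗
z: no successors, so □¬q holds vacuously. ✓
That's 5 of 8 worlds, so 5/8.

5/8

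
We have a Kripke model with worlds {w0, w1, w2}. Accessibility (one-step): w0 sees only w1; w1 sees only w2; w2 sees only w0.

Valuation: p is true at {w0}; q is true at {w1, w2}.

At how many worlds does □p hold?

1

w0: successors {w1}; p there: w1:F. ✗
w1: successors {w2}; p there: w2:F. ✗
w2: successors {w0}; p there: w0:T. ✓
Satisfying worlds: {w2}.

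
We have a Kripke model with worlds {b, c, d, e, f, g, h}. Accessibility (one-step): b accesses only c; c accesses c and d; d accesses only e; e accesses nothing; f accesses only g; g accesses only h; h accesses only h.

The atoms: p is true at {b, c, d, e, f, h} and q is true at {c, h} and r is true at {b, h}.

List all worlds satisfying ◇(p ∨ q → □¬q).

b: successors {c}; p ∨ q → □¬q there: c:F. ✗
c: successors {c, d}; p ∨ q → □¬q there: c:F, d:T. ✓
d: successors {e}; p ∨ q → □¬q there: e:T. ✓
e: no successors, so ◇(p ∨ q → □¬q) fails. ✗
f: successors {g}; p ∨ q → □¬q there: g:T. ✓
g: successors {h}; p ∨ q → □¬q there: h:F. ✗
h: successors {h}; p ∨ q → □¬q there: h:F. ✗

{c, d, f}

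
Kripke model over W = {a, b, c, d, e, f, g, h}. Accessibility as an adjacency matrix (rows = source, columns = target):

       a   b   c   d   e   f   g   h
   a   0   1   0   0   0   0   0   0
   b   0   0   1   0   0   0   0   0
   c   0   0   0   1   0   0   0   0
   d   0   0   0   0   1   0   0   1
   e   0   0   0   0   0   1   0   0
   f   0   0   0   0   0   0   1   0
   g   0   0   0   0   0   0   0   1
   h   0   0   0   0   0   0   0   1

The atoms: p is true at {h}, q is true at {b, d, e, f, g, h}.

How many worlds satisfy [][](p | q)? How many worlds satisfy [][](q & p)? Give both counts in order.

For [][](p | q):
a: successors {b}; [](p | q) there: b:F. ✗
b: successors {c}; [](p | q) there: c:T. ✓
c: successors {d}; [](p | q) there: d:T. ✓
d: successors {e, h}; [](p | q) there: e:T, h:T. ✓
e: successors {f}; [](p | q) there: f:T. ✓
f: successors {g}; [](p | q) there: g:T. ✓
g: successors {h}; [](p | q) there: h:T. ✓
h: successors {h}; [](p | q) there: h:T. ✓
— 7 worlds.
For [][](q & p):
a: successors {b}; [](q & p) there: b:F. ✗
b: successors {c}; [](q & p) there: c:F. ✗
c: successors {d}; [](q & p) there: d:F. ✗
d: successors {e, h}; [](q & p) there: e:F, h:T. ✗
e: successors {f}; [](q & p) there: f:F. ✗
f: successors {g}; [](q & p) there: g:T. ✓
g: successors {h}; [](q & p) there: h:T. ✓
h: successors {h}; [](q & p) there: h:T. ✓
— 3 worlds.

7 and 3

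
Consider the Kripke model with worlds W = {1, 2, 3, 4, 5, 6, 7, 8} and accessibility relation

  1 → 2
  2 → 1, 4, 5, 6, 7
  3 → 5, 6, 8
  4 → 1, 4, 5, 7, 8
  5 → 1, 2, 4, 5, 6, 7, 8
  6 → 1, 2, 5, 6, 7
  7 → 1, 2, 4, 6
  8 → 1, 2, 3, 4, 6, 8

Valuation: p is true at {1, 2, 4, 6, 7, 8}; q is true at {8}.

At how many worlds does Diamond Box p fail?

1: successors {2}; Box p there: 2:F. ✗
2: successors {1, 4, 5, 6, 7}; Box p there: 1:T, 4:F, 5:F, 6:F, 7:T. ✓
3: successors {5, 6, 8}; Box p there: 5:F, 6:F, 8:F. ✗
4: successors {1, 4, 5, 7, 8}; Box p there: 1:T, 4:F, 5:F, 7:T, 8:F. ✓
5: successors {1, 2, 4, 5, 6, 7, 8}; Box p there: 1:T, 2:F, 4:F, 5:F, 6:F, 7:T, 8:F. ✓
6: successors {1, 2, 5, 6, 7}; Box p there: 1:T, 2:F, 5:F, 6:F, 7:T. ✓
7: successors {1, 2, 4, 6}; Box p there: 1:T, 2:F, 4:F, 6:F. ✓
8: successors {1, 2, 3, 4, 6, 8}; Box p there: 1:T, 2:F, 3:F, 4:F, 6:F, 8:F. ✓
Satisfying worlds: {2, 4, 5, 6, 7, 8}.
So Diamond Box p fails at the other 2 worlds.

2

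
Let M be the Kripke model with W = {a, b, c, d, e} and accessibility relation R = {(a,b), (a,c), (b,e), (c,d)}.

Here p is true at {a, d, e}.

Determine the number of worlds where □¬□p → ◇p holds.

a: □¬□p is F, ◇p is F. ✓
b: □¬□p is F, ◇p is T. ✓
c: □¬□p is F, ◇p is T. ✓
d: □¬□p is T, ◇p is F. ✗
e: □¬□p is T, ◇p is F. ✗
Satisfying worlds: {a, b, c}.

3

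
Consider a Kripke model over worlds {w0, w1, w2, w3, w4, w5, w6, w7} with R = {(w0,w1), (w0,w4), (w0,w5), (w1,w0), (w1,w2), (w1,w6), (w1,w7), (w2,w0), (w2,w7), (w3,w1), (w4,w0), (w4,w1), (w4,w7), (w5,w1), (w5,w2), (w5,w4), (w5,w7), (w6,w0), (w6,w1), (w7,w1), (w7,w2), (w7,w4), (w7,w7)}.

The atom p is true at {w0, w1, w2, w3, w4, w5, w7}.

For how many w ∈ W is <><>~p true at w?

6

w0: successors {w1, w4, w5}; <>~p there: w1:T, w4:F, w5:F. ✓
w1: successors {w0, w2, w6, w7}; <>~p there: w0:F, w2:F, w6:F, w7:F. ✗
w2: successors {w0, w7}; <>~p there: w0:F, w7:F. ✗
w3: successors {w1}; <>~p there: w1:T. ✓
w4: successors {w0, w1, w7}; <>~p there: w0:F, w1:T, w7:F. ✓
w5: successors {w1, w2, w4, w7}; <>~p there: w1:T, w2:F, w4:F, w7:F. ✓
w6: successors {w0, w1}; <>~p there: w0:F, w1:T. ✓
w7: successors {w1, w2, w4, w7}; <>~p there: w1:T, w2:F, w4:F, w7:F. ✓
Satisfying worlds: {w0, w3, w4, w5, w6, w7}.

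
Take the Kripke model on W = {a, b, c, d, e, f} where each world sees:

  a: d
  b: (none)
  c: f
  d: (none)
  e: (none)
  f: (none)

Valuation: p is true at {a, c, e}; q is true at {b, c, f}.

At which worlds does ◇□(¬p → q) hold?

{a, c}

a: successors {d}; □(¬p → q) there: d:T. ✓
b: no successors, so ◇□(¬p → q) fails. ✗
c: successors {f}; □(¬p → q) there: f:T. ✓
d: no successors, so ◇□(¬p → q) fails. ✗
e: no successors, so ◇□(¬p → q) fails. ✗
f: no successors, so ◇□(¬p → q) fails. ✗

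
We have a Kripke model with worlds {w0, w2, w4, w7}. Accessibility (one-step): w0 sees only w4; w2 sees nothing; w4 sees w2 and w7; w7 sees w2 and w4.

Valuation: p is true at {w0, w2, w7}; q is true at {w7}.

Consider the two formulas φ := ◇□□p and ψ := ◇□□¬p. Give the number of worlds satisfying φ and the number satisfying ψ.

2 and 2

For ◇□□p:
w0: successors {w4}; □□p there: w4:F. ✗
w2: no successors, so ◇□□p fails. ✗
w4: successors {w2, w7}; □□p there: w2:T, w7:T. ✓
w7: successors {w2, w4}; □□p there: w2:T, w4:F. ✓
— 2 worlds.
For ◇□□¬p:
w0: successors {w4}; □□¬p there: w4:F. ✗
w2: no successors, so ◇□□¬p fails. ✗
w4: successors {w2, w7}; □□¬p there: w2:T, w7:F. ✓
w7: successors {w2, w4}; □□¬p there: w2:T, w4:F. ✓
— 2 worlds.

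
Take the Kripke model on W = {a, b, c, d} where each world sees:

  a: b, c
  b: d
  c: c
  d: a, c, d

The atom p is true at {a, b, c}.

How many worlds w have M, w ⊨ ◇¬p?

2

a: successors {b, c}; ¬p there: b:F, c:F. ✗
b: successors {d}; ¬p there: d:T. ✓
c: successors {c}; ¬p there: c:F. ✗
d: successors {a, c, d}; ¬p there: a:F, c:F, d:T. ✓
Satisfying worlds: {b, d}.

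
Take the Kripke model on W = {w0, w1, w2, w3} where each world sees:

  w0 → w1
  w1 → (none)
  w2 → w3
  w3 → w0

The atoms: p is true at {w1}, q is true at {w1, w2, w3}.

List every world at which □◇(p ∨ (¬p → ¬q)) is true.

w0: successors {w1}; ◇(p ∨ (¬p → ¬q)) there: w1:F. ✗
w1: no successors, so □◇(p ∨ (¬p → ¬q)) holds vacuously. ✓
w2: successors {w3}; ◇(p ∨ (¬p → ¬q)) there: w3:T. ✓
w3: successors {w0}; ◇(p ∨ (¬p → ¬q)) there: w0:T. ✓

{w1, w2, w3}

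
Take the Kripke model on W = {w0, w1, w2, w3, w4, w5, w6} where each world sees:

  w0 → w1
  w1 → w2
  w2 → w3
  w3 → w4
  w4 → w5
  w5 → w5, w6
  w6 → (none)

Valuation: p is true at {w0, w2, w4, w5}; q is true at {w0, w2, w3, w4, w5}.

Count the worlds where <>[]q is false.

2

w0: successors {w1}; []q there: w1:T. ✓
w1: successors {w2}; []q there: w2:T. ✓
w2: successors {w3}; []q there: w3:T. ✓
w3: successors {w4}; []q there: w4:T. ✓
w4: successors {w5}; []q there: w5:F. ✗
w5: successors {w5, w6}; []q there: w5:F, w6:T. ✓
w6: no successors, so <>[]q fails. ✗
Satisfying worlds: {w0, w1, w2, w3, w5}.
So <>[]q fails at the other 2 worlds.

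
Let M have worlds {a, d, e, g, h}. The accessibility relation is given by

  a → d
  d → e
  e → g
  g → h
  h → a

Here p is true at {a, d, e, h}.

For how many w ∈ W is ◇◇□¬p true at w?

a: successors {d}; ◇□¬p there: d:T. ✓
d: successors {e}; ◇□¬p there: e:F. ✗
e: successors {g}; ◇□¬p there: g:F. ✗
g: successors {h}; ◇□¬p there: h:F. ✗
h: successors {a}; ◇□¬p there: a:F. ✗
Satisfying worlds: {a}.

1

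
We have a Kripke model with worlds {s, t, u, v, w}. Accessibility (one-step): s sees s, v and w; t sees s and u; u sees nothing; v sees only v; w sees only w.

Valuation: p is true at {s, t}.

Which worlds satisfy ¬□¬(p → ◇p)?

{s, t, v, w}

s: □¬(p → ◇p) is F. ✓
t: □¬(p → ◇p) is F. ✓
u: □¬(p → ◇p) is T. ✗
v: □¬(p → ◇p) is F. ✓
w: □¬(p → ◇p) is F. ✓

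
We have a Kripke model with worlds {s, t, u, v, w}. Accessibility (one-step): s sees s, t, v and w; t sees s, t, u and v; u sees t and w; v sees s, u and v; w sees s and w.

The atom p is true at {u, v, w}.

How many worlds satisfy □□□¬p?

0

s: successors {s, t, v, w}; □□¬p there: s:F, t:F, v:F, w:F. ✗
t: successors {s, t, u, v}; □□¬p there: s:F, t:F, u:F, v:F. ✗
u: successors {t, w}; □□¬p there: t:F, w:F. ✗
v: successors {s, u, v}; □□¬p there: s:F, u:F, v:F. ✗
w: successors {s, w}; □□¬p there: s:F, w:F. ✗
Satisfying worlds: ∅.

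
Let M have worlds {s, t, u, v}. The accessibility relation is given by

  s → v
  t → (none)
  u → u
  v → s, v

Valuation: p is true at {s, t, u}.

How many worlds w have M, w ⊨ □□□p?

2

s: successors {v}; □□p there: v:F. ✗
t: no successors, so □□□p holds vacuously. ✓
u: successors {u}; □□p there: u:T. ✓
v: successors {s, v}; □□p there: s:F, v:F. ✗
Satisfying worlds: {t, u}.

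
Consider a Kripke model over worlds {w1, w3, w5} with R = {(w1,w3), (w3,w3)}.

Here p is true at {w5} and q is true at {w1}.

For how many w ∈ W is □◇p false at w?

w1: successors {w3}; ◇p there: w3:F. ✗
w3: successors {w3}; ◇p there: w3:F. ✗
w5: no successors, so □◇p holds vacuously. ✓
Satisfying worlds: {w5}.
So □◇p fails at the other 2 worlds.

2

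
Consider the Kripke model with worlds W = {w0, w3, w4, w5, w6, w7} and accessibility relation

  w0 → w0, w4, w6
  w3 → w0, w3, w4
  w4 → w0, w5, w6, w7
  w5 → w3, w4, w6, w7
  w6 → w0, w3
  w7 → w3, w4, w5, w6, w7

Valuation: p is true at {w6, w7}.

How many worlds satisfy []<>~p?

w0: successors {w0, w4, w6}; <>~p there: w0:T, w4:T, w6:T. ✓
w3: successors {w0, w3, w4}; <>~p there: w0:T, w3:T, w4:T. ✓
w4: successors {w0, w5, w6, w7}; <>~p there: w0:T, w5:T, w6:T, w7:T. ✓
w5: successors {w3, w4, w6, w7}; <>~p there: w3:T, w4:T, w6:T, w7:T. ✓
w6: successors {w0, w3}; <>~p there: w0:T, w3:T. ✓
w7: successors {w3, w4, w5, w6, w7}; <>~p there: w3:T, w4:T, w5:T, w6:T, w7:T. ✓
Satisfying worlds: {w0, w3, w4, w5, w6, w7}.

6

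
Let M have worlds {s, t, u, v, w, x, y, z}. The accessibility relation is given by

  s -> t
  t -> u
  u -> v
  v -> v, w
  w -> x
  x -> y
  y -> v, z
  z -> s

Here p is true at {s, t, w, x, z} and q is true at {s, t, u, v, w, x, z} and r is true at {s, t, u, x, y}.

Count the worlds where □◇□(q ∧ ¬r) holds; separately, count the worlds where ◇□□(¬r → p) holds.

For □◇□(q ∧ ¬r):
s: successors {t}; ◇□(q ∧ ¬r) there: t:T. ✓
t: successors {u}; ◇□(q ∧ ¬r) there: u:T. ✓
u: successors {v}; ◇□(q ∧ ¬r) there: v:T. ✓
v: successors {v, w}; ◇□(q ∧ ¬r) there: v:T, w:F. ✗
w: successors {x}; ◇□(q ∧ ¬r) there: x:T. ✓
x: successors {y}; ◇□(q ∧ ¬r) there: y:T. ✓
y: successors {v, z}; ◇□(q ∧ ¬r) there: v:T, z:F. ✗
z: successors {s}; ◇□(q ∧ ¬r) there: s:F. ✗
— 5 worlds.
For ◇□□(¬r → p):
s: successors {t}; □□(¬r → p) there: t:F. ✗
t: successors {u}; □□(¬r → p) there: u:F. ✗
u: successors {v}; □□(¬r → p) there: v:F. ✗
v: successors {v, w}; □□(¬r → p) there: v:F, w:T. ✓
w: successors {x}; □□(¬r → p) there: x:F. ✗
x: successors {y}; □□(¬r → p) there: y:F. ✗
y: successors {v, z}; □□(¬r → p) there: v:F, z:T. ✓
z: successors {s}; □□(¬r → p) there: s:T. ✓
— 3 worlds.

5 and 3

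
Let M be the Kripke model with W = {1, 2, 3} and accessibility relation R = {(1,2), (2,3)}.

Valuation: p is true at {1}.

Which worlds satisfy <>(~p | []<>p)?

{1, 2}

1: successors {2}; ~p | []<>p there: 2:T. ✓
2: successors {3}; ~p | []<>p there: 3:T. ✓
3: no successors, so <>(~p | []<>p) fails. ✗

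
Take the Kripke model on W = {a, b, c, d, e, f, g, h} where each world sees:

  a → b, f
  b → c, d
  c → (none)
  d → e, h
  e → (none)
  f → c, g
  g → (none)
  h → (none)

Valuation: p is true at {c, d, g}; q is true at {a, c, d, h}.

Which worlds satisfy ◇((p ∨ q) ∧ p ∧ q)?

a: successors {b, f}; (p ∨ q) ∧ p ∧ q there: b:F, f:F. ✗
b: successors {c, d}; (p ∨ q) ∧ p ∧ q there: c:T, d:T. ✓
c: no successors, so ◇((p ∨ q) ∧ p ∧ q) fails. ✗
d: successors {e, h}; (p ∨ q) ∧ p ∧ q there: e:F, h:F. ✗
e: no successors, so ◇((p ∨ q) ∧ p ∧ q) fails. ✗
f: successors {c, g}; (p ∨ q) ∧ p ∧ q there: c:T, g:F. ✓
g: no successors, so ◇((p ∨ q) ∧ p ∧ q) fails. ✗
h: no successors, so ◇((p ∨ q) ∧ p ∧ q) fails. ✗

{b, f}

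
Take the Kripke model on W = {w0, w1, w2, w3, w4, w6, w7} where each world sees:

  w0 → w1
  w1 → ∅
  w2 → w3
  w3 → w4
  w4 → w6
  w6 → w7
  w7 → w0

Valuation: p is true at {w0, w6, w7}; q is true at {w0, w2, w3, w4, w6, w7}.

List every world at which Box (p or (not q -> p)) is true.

{w1, w2, w3, w4, w6, w7}

w0: successors {w1}; p or (not q -> p) there: w1:F. ✗
w1: no successors, so Box (p or (not q -> p)) holds vacuously. ✓
w2: successors {w3}; p or (not q -> p) there: w3:T. ✓
w3: successors {w4}; p or (not q -> p) there: w4:T. ✓
w4: successors {w6}; p or (not q -> p) there: w6:T. ✓
w6: successors {w7}; p or (not q -> p) there: w7:T. ✓
w7: successors {w0}; p or (not q -> p) there: w0:T. ✓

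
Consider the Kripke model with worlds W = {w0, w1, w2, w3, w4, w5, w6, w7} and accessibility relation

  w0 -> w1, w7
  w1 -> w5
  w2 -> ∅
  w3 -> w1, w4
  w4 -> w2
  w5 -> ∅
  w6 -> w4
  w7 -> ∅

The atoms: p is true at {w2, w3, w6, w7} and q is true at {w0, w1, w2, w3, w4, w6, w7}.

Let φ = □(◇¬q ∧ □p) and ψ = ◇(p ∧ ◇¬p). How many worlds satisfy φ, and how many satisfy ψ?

For □(◇¬q ∧ □p):
w0: successors {w1, w7}; ◇¬q ∧ □p there: w1:F, w7:F. ✗
w1: successors {w5}; ◇¬q ∧ □p there: w5:F. ✗
w2: no successors, so □(◇¬q ∧ □p) holds vacuously. ✓
w3: successors {w1, w4}; ◇¬q ∧ □p there: w1:F, w4:F. ✗
w4: successors {w2}; ◇¬q ∧ □p there: w2:F. ✗
w5: no successors, so □(◇¬q ∧ □p) holds vacuously. ✓
w6: successors {w4}; ◇¬q ∧ □p there: w4:F. ✗
w7: no successors, so □(◇¬q ∧ □p) holds vacuously. ✓
— 3 worlds.
For ◇(p ∧ ◇¬p):
w0: successors {w1, w7}; p ∧ ◇¬p there: w1:F, w7:F. ✗
w1: successors {w5}; p ∧ ◇¬p there: w5:F. ✗
w2: no successors, so ◇(p ∧ ◇¬p) fails. ✗
w3: successors {w1, w4}; p ∧ ◇¬p there: w1:F, w4:F. ✗
w4: successors {w2}; p ∧ ◇¬p there: w2:F. ✗
w5: no successors, so ◇(p ∧ ◇¬p) fails. ✗
w6: successors {w4}; p ∧ ◇¬p there: w4:F. ✗
w7: no successors, so ◇(p ∧ ◇¬p) fails. ✗
— 0 worlds.

3 and 0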